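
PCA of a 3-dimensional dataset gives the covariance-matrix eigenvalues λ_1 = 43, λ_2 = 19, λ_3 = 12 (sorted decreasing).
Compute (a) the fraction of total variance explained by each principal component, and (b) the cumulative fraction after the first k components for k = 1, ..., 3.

Step 1 — total variance = trace(Sigma) = Σ λ_i = 43 + 19 + 12 = 74.

Step 2 — fraction explained by component i = λ_i / Σ λ:
  PC1: 43/74 = 0.5811
  PC2: 19/74 = 0.2568
  PC3: 12/74 = 0.1622

Step 3 — cumulative fraction after k components = (λ_1 + ... + λ_k) / Σ λ:
  k = 1: 43/74 = 0.5811
  k = 2: (43 + 19)/74 = 62/74 = 0.8378
  k = 3: (43 + 19 + 12)/74 = 74/74 = 1

Summary (fraction, with percent):

explained: PC1 0.5811 (58.11%), PC2 0.2568 (25.68%), PC3 0.1622 (16.22%);  cumulative: 0.5811, 0.8378, 1


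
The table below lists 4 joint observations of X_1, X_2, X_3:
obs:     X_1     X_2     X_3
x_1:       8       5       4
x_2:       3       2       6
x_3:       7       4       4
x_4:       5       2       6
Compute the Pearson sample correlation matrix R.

Step 1 — column means:
  mean(X_1) = (8 + 3 + 7 + 5) / 4 = 23/4 = 5.75
  mean(X_2) = (5 + 2 + 4 + 2) / 4 = 13/4 = 3.25
  mean(X_3) = (4 + 6 + 4 + 6) / 4 = 20/4 = 5

Step 2 — sample variances and covariances s[i,j] = (1/(n-1)) · Σ_k (x_{k,i} - mean_i) · (x_{k,j} - mean_j), with n-1 = 3:
  s[X_1,X_1] = ((2.25)·(2.25) + (-2.75)·(-2.75) + (1.25)·(1.25) + (-0.75)·(-0.75)) / 3 = 14.75/3 = 4.9167
  s[X_1,X_2] = ((2.25)·(1.75) + (-2.75)·(-1.25) + (1.25)·(0.75) + (-0.75)·(-1.25)) / 3 = 9.25/3 = 3.0833
  s[X_1,X_3] = ((2.25)·(-1) + (-2.75)·(1) + (1.25)·(-1) + (-0.75)·(1)) / 3 = -7/3 = -2.3333
  s[X_2,X_2] = ((1.75)·(1.75) + (-1.25)·(-1.25) + (0.75)·(0.75) + (-1.25)·(-1.25)) / 3 = 6.75/3 = 2.25
  s[X_2,X_3] = ((1.75)·(-1) + (-1.25)·(1) + (0.75)·(-1) + (-1.25)·(1)) / 3 = -5/3 = -1.6667
  s[X_3,X_3] = ((-1)·(-1) + (1)·(1) + (-1)·(-1) + (1)·(1)) / 3 = 4/3 = 1.3333
  Sample standard deviations s_i = √(s[i,i]):
  s(X_1) = √(4.9167) = 2.2174
  s(X_2) = √(2.25) = 1.5
  s(X_3) = √(1.3333) = 1.1547

Step 3 — r_{ij} = s_{ij} / (s_i · s_j):
  r[X_1,X_1] = 1 (diagonal).
  r[X_1,X_2] = 3.0833 / (2.2174 · 1.5) = 3.0833 / 3.326 = 0.927
  r[X_1,X_3] = -2.3333 / (2.2174 · 1.1547) = -2.3333 / 2.5604 = -0.9113
  r[X_2,X_2] = 1 (diagonal).
  r[X_2,X_3] = -1.6667 / (1.5 · 1.1547) = -1.6667 / 1.7321 = -0.9623
  r[X_3,X_3] = 1 (diagonal).

R is symmetric with unit diagonal. Assembling:

R = [[1, 0.927, -0.9113],
 [0.927, 1, -0.9623],
 [-0.9113, -0.9623, 1]]


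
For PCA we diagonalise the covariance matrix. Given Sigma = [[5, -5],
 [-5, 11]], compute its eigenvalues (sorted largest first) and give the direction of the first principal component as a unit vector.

Step 1 — characteristic polynomial of 2×2 Sigma:
  det(Sigma - λI) = λ² - trace · λ + det = 0.
  trace = 5 + 11 = 16, det = 5·11 - (-5)² = 30.
Step 2 — discriminant:
  Δ = trace² - 4·det = 256 - 120 = 136.
Step 3 — eigenvalues:
  λ = (trace ± √Δ)/2 = (16 ± 11.6619)/2,
  λ_1 = 13.831,  λ_2 = 2.169.

Step 4 — unit eigenvector for λ_1: solve (Sigma - λ_1 I)v = 0. First row:
  (5 - 13.831)·v_x + (-5)·v_y = 0, i.e. (-8.831)·v_x + (-5)·v_y = 0,
  so v ∝ (b, λ_1 - a) = (-5, 8.831); multiply by -1 so the first entry is positive: u = (5, -8.831).
  ||u|| = √((5)² + (-8.831)²) = √(102.9857) ≈ 10.1482,
  v_1 = u/||u|| ≈ (0.4927, -0.8702) (||v_1|| = 1).

λ_1 = 13.831,  λ_2 = 2.169;  v_1 ≈ (0.4927, -0.8702)


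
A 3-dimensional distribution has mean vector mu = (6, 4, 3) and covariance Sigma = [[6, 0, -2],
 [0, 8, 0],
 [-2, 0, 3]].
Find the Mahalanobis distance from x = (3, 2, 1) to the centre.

Step 1 — centre the observation: (x - mu) = (-3, -2, -2).

Step 2 — invert Sigma (cofactor / det for 3×3, or solve directly):
  Sigma^{-1} = [[0.2143, 0, 0.1429],
 [0, 0.125, 0],
 [0.1429, 0, 0.4286]].

Step 3 — form the quadratic (x - mu)^T · Sigma^{-1} · (x - mu):
  Sigma^{-1} · (x - mu) = (-0.9286, -0.25, -1.2857).
  (x - mu)^T · [Sigma^{-1} · (x - mu)] = (-3)·(-0.9286) + (-2)·(-0.25) + (-2)·(-1.2857) = 5.8571.

Step 4 — take square root: d = √(5.8571) ≈ 2.4202.

d(x, mu) = √(5.8571) ≈ 2.4202


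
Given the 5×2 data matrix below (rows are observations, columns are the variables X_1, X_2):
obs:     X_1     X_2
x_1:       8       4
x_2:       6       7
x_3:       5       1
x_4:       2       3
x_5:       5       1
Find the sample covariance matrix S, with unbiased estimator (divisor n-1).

Step 1 — column means:
  mean(X_1) = (8 + 6 + 5 + 2 + 5) / 5 = 26/5 = 5.2
  mean(X_2) = (4 + 7 + 1 + 3 + 1) / 5 = 16/5 = 3.2

Step 2 — sample covariance S[i,j] = (1/(n-1)) · Σ_k (x_{k,i} - mean_i) · (x_{k,j} - mean_j), with n-1 = 4.
  S[X_1,X_1] = ((2.8)·(2.8) + (0.8)·(0.8) + (-0.2)·(-0.2) + (-3.2)·(-3.2) + (-0.2)·(-0.2)) / 4 = 18.8/4 = 4.7
  S[X_1,X_2] = ((2.8)·(0.8) + (0.8)·(3.8) + (-0.2)·(-2.2) + (-3.2)·(-0.2) + (-0.2)·(-2.2)) / 4 = 6.8/4 = 1.7
  S[X_2,X_2] = ((0.8)·(0.8) + (3.8)·(3.8) + (-2.2)·(-2.2) + (-0.2)·(-0.2) + (-2.2)·(-2.2)) / 4 = 24.8/4 = 6.2

S is symmetric (S[j,i] = S[i,j]). Assembling:

S = [[4.7, 1.7],
 [1.7, 6.2]]


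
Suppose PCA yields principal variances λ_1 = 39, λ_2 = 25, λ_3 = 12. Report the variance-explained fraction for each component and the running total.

Step 1 — total variance = trace(Sigma) = Σ λ_i = 39 + 25 + 12 = 76.

Step 2 — fraction explained by component i = λ_i / Σ λ:
  PC1: 39/76 = 0.5132
  PC2: 25/76 = 0.3289
  PC3: 12/76 = 0.1579

Step 3 — cumulative fraction after k components = (λ_1 + ... + λ_k) / Σ λ:
  k = 1: 39/76 = 0.5132
  k = 2: (39 + 25)/76 = 64/76 = 0.8421
  k = 3: (39 + 25 + 12)/76 = 76/76 = 1

Summary (fraction, with percent):

explained: PC1 0.5132 (51.32%), PC2 0.3289 (32.89%), PC3 0.1579 (15.79%);  cumulative: 0.5132, 0.8421, 1


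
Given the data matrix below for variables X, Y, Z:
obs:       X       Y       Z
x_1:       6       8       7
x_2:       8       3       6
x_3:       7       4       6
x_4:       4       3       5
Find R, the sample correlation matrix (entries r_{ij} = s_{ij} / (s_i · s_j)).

Step 1 — column means:
  mean(X) = (6 + 8 + 7 + 4) / 4 = 25/4 = 6.25
  mean(Y) = (8 + 3 + 4 + 3) / 4 = 18/4 = 4.5
  mean(Z) = (7 + 6 + 6 + 5) / 4 = 24/4 = 6

Step 2 — sample variances and covariances s[i,j] = (1/(n-1)) · Σ_k (x_{k,i} - mean_i) · (x_{k,j} - mean_j), with n-1 = 3:
  s[X,X] = ((-0.25)·(-0.25) + (1.75)·(1.75) + (0.75)·(0.75) + (-2.25)·(-2.25)) / 3 = 8.75/3 = 2.9167
  s[X,Y] = ((-0.25)·(3.5) + (1.75)·(-1.5) + (0.75)·(-0.5) + (-2.25)·(-1.5)) / 3 = -0.5/3 = -0.1667
  s[X,Z] = ((-0.25)·(1) + (1.75)·(0) + (0.75)·(0) + (-2.25)·(-1)) / 3 = 2/3 = 0.6667
  s[Y,Y] = ((3.5)·(3.5) + (-1.5)·(-1.5) + (-0.5)·(-0.5) + (-1.5)·(-1.5)) / 3 = 17/3 = 5.6667
  s[Y,Z] = ((3.5)·(1) + (-1.5)·(0) + (-0.5)·(0) + (-1.5)·(-1)) / 3 = 5/3 = 1.6667
  s[Z,Z] = ((1)·(1) + (0)·(0) + (0)·(0) + (-1)·(-1)) / 3 = 2/3 = 0.6667
  Sample standard deviations s_i = √(s[i,i]):
  s(X) = √(2.9167) = 1.7078
  s(Y) = √(5.6667) = 2.3805
  s(Z) = √(0.6667) = 0.8165

Step 3 — r_{ij} = s_{ij} / (s_i · s_j):
  r[X,X] = 1 (diagonal).
  r[X,Y] = -0.1667 / (1.7078 · 2.3805) = -0.1667 / 4.0654 = -0.041
  r[X,Z] = 0.6667 / (1.7078 · 0.8165) = 0.6667 / 1.3944 = 0.4781
  r[Y,Y] = 1 (diagonal).
  r[Y,Z] = 1.6667 / (2.3805 · 0.8165) = 1.6667 / 1.9437 = 0.8575
  r[Z,Z] = 1 (diagonal).

R is symmetric with unit diagonal. Assembling:

R = [[1, -0.041, 0.4781],
 [-0.041, 1, 0.8575],
 [0.4781, 0.8575, 1]]


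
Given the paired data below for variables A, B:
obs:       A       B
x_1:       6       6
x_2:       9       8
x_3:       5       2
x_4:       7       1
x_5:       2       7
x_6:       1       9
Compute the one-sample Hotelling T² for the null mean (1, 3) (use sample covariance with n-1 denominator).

Step 1 — sample mean vector:
  mean(A) = (6 + 9 + 5 + 7 + 2 + 1) / 6 = 30/6 = 5
  mean(B) = (6 + 8 + 2 + 1 + 7 + 9) / 6 = 33/6 = 5.5
  x̄ = (5, 5.5),  deviation x̄ - mu_0 = (5, 5.5) - (1, 3) = (4, 2.5).

Step 2 — sample covariance matrix, S[i,j] = (1/(n-1)) · Σ_k (x_{k,i} - mean_i) · (x_{k,j} - mean_j), divisor n-1 = 5:
  S[A,A] = ((1)·(1) + (4)·(4) + (0)·(0) + (2)·(2) + (-3)·(-3) + (-4)·(-4)) / 5 = 46/5 = 9.2
  S[A,B] = ((1)·(0.5) + (4)·(2.5) + (0)·(-3.5) + (2)·(-4.5) + (-3)·(1.5) + (-4)·(3.5)) / 5 = -17/5 = -3.4
  S[B,B] = ((0.5)·(0.5) + (2.5)·(2.5) + (-3.5)·(-3.5) + (-4.5)·(-4.5) + (1.5)·(1.5) + (3.5)·(3.5)) / 5 = 53.5/5 = 10.7
  S = [[9.2, -3.4],
 [-3.4, 10.7]].

Step 3 — invert S. det(S) = 9.2·10.7 - (-3.4)² = 86.88.
  S^{-1} = (1/det) · [[d, -b], [-b, a]] = [[0.1232, 0.0391],
 [0.0391, 0.1059]].

Step 4 — quadratic form (x̄ - mu_0)^T · S^{-1} · (x̄ - mu_0):
  S^{-1} · (x̄ - mu_0) = (0.5905, 0.4213),
  (x̄ - mu_0)^T · [...] = (4)·(0.5905) + (2.5)·(0.4213) = 3.4151.

Step 5 — scale by n: T² = 6 · 3.4151 = 20.4903.

T² ≈ 20.4903


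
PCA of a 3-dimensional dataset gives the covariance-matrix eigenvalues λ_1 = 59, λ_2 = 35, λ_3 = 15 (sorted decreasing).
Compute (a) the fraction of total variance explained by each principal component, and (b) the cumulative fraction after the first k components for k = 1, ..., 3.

Step 1 — total variance = trace(Sigma) = Σ λ_i = 59 + 35 + 15 = 109.

Step 2 — fraction explained by component i = λ_i / Σ λ:
  PC1: 59/109 = 0.5413
  PC2: 35/109 = 0.3211
  PC3: 15/109 = 0.1376

Step 3 — cumulative fraction after k components = (λ_1 + ... + λ_k) / Σ λ:
  k = 1: 59/109 = 0.5413
  k = 2: (59 + 35)/109 = 94/109 = 0.8624
  k = 3: (59 + 35 + 15)/109 = 109/109 = 1

Summary (fraction, with percent):

explained: PC1 0.5413 (54.13%), PC2 0.3211 (32.11%), PC3 0.1376 (13.76%);  cumulative: 0.5413, 0.8624, 1


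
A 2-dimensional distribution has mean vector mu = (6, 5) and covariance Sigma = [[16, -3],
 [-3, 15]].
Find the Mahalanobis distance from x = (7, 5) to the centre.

Step 1 — centre the observation: (x - mu) = (1, 0).

Step 2 — invert Sigma. det(Sigma) = 16·15 - (-3)² = 231.
  Sigma^{-1} = (1/det) · [[d, -b], [-b, a]] = [[0.0649, 0.013],
 [0.013, 0.0693]].

Step 3 — form the quadratic (x - mu)^T · Sigma^{-1} · (x - mu):
  Sigma^{-1} · (x - mu) = (0.0649, 0.013).
  (x - mu)^T · [Sigma^{-1} · (x - mu)] = (1)·(0.0649) + (0)·(0.013) = 0.0649.

Step 4 — take square root: d = √(0.0649) ≈ 0.2548.

d(x, mu) = √(0.0649) ≈ 0.2548


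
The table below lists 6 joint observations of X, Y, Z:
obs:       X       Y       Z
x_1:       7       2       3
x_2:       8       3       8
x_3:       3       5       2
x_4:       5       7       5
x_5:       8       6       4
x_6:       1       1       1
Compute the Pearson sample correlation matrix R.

Step 1 — column means:
  mean(X) = (7 + 8 + 3 + 5 + 8 + 1) / 6 = 32/6 = 5.3333
  mean(Y) = (2 + 3 + 5 + 7 + 6 + 1) / 6 = 24/6 = 4
  mean(Z) = (3 + 8 + 2 + 5 + 4 + 1) / 6 = 23/6 = 3.8333

Step 2 — sample variances and covariances s[i,j] = (1/(n-1)) · Σ_k (x_{k,i} - mean_i) · (x_{k,j} - mean_j), with n-1 = 5:
  s[X,X] = ((1.6667)·(1.6667) + (2.6667)·(2.6667) + (-2.3333)·(-2.3333) + (-0.3333)·(-0.3333) + (2.6667)·(2.6667) + (-4.3333)·(-4.3333)) / 5 = 41.3333/5 = 8.2667
  s[X,Y] = ((1.6667)·(-2) + (2.6667)·(-1) + (-2.3333)·(1) + (-0.3333)·(3) + (2.6667)·(2) + (-4.3333)·(-3)) / 5 = 9/5 = 1.8
  s[X,Z] = ((1.6667)·(-0.8333) + (2.6667)·(4.1667) + (-2.3333)·(-1.8333) + (-0.3333)·(1.1667) + (2.6667)·(0.1667) + (-4.3333)·(-2.8333)) / 5 = 26.3333/5 = 5.2667
  s[Y,Y] = ((-2)·(-2) + (-1)·(-1) + (1)·(1) + (3)·(3) + (2)·(2) + (-3)·(-3)) / 5 = 28/5 = 5.6
  s[Y,Z] = ((-2)·(-0.8333) + (-1)·(4.1667) + (1)·(-1.8333) + (3)·(1.1667) + (2)·(0.1667) + (-3)·(-2.8333)) / 5 = 8/5 = 1.6
  s[Z,Z] = ((-0.8333)·(-0.8333) + (4.1667)·(4.1667) + (-1.8333)·(-1.8333) + (1.1667)·(1.1667) + (0.1667)·(0.1667) + (-2.8333)·(-2.8333)) / 5 = 30.8333/5 = 6.1667
  Sample standard deviations s_i = √(s[i,i]):
  s(X) = √(8.2667) = 2.8752
  s(Y) = √(5.6) = 2.3664
  s(Z) = √(6.1667) = 2.4833

Step 3 — r_{ij} = s_{ij} / (s_i · s_j):
  r[X,X] = 1 (diagonal).
  r[X,Y] = 1.8 / (2.8752 · 2.3664) = 1.8 / 6.8039 = 0.2646
  r[X,Z] = 5.2667 / (2.8752 · 2.4833) = 5.2667 / 7.1399 = 0.7376
  r[Y,Y] = 1 (diagonal).
  r[Y,Z] = 1.6 / (2.3664 · 2.4833) = 1.6 / 5.8765 = 0.2723
  r[Z,Z] = 1 (diagonal).

R is symmetric with unit diagonal. Assembling:

R = [[1, 0.2646, 0.7376],
 [0.2646, 1, 0.2723],
 [0.7376, 0.2723, 1]]


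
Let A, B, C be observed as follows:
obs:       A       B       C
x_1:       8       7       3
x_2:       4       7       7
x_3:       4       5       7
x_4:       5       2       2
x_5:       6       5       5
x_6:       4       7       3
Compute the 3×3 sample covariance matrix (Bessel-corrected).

Step 1 — column means:
  mean(A) = (8 + 4 + 4 + 5 + 6 + 4) / 6 = 31/6 = 5.1667
  mean(B) = (7 + 7 + 5 + 2 + 5 + 7) / 6 = 33/6 = 5.5
  mean(C) = (3 + 7 + 7 + 2 + 5 + 3) / 6 = 27/6 = 4.5

Step 2 — sample covariance S[i,j] = (1/(n-1)) · Σ_k (x_{k,i} - mean_i) · (x_{k,j} - mean_j), with n-1 = 5.
  S[A,A] = ((2.8333)·(2.8333) + (-1.1667)·(-1.1667) + (-1.1667)·(-1.1667) + (-0.1667)·(-0.1667) + (0.8333)·(0.8333) + (-1.1667)·(-1.1667)) / 5 = 12.8333/5 = 2.5667
  S[A,B] = ((2.8333)·(1.5) + (-1.1667)·(1.5) + (-1.1667)·(-0.5) + (-0.1667)·(-3.5) + (0.8333)·(-0.5) + (-1.1667)·(1.5)) / 5 = 1.5/5 = 0.3
  S[A,C] = ((2.8333)·(-1.5) + (-1.1667)·(2.5) + (-1.1667)·(2.5) + (-0.1667)·(-2.5) + (0.8333)·(0.5) + (-1.1667)·(-1.5)) / 5 = -7.5/5 = -1.5
  S[B,B] = ((1.5)·(1.5) + (1.5)·(1.5) + (-0.5)·(-0.5) + (-3.5)·(-3.5) + (-0.5)·(-0.5) + (1.5)·(1.5)) / 5 = 19.5/5 = 3.9
  S[B,C] = ((1.5)·(-1.5) + (1.5)·(2.5) + (-0.5)·(2.5) + (-3.5)·(-2.5) + (-0.5)·(0.5) + (1.5)·(-1.5)) / 5 = 6.5/5 = 1.3
  S[C,C] = ((-1.5)·(-1.5) + (2.5)·(2.5) + (2.5)·(2.5) + (-2.5)·(-2.5) + (0.5)·(0.5) + (-1.5)·(-1.5)) / 5 = 23.5/5 = 4.7

S is symmetric (S[j,i] = S[i,j]). Assembling:

S = [[2.5667, 0.3, -1.5],
 [0.3, 3.9, 1.3],
 [-1.5, 1.3, 4.7]]


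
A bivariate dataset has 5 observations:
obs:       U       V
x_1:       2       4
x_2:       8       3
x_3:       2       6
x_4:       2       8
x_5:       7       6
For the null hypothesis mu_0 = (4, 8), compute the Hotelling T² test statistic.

Step 1 — sample mean vector:
  mean(U) = (2 + 8 + 2 + 2 + 7) / 5 = 21/5 = 4.2
  mean(V) = (4 + 3 + 6 + 8 + 6) / 5 = 27/5 = 5.4
  x̄ = (4.2, 5.4),  deviation x̄ - mu_0 = (4.2, 5.4) - (4, 8) = (0.2, -2.6).

Step 2 — sample covariance matrix, S[i,j] = (1/(n-1)) · Σ_k (x_{k,i} - mean_i) · (x_{k,j} - mean_j), divisor n-1 = 4:
  S[U,U] = ((-2.2)·(-2.2) + (3.8)·(3.8) + (-2.2)·(-2.2) + (-2.2)·(-2.2) + (2.8)·(2.8)) / 4 = 36.8/4 = 9.2
  S[U,V] = ((-2.2)·(-1.4) + (3.8)·(-2.4) + (-2.2)·(0.6) + (-2.2)·(2.6) + (2.8)·(0.6)) / 4 = -11.4/4 = -2.85
  S[V,V] = ((-1.4)·(-1.4) + (-2.4)·(-2.4) + (0.6)·(0.6) + (2.6)·(2.6) + (0.6)·(0.6)) / 4 = 15.2/4 = 3.8
  S = [[9.2, -2.85],
 [-2.85, 3.8]].

Step 3 — invert S. det(S) = 9.2·3.8 - (-2.85)² = 26.8375.
  S^{-1} = (1/det) · [[d, -b], [-b, a]] = [[0.1416, 0.1062],
 [0.1062, 0.3428]].

Step 4 — quadratic form (x̄ - mu_0)^T · S^{-1} · (x̄ - mu_0):
  S^{-1} · (x̄ - mu_0) = (-0.2478, -0.8701),
  (x̄ - mu_0)^T · [...] = (0.2)·(-0.2478) + (-2.6)·(-0.8701) = 2.2126.

Step 5 — scale by n: T² = 5 · 2.2126 = 11.0629.

T² ≈ 11.0629


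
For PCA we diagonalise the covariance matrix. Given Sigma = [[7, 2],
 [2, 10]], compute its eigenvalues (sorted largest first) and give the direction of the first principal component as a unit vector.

Step 1 — characteristic polynomial of 2×2 Sigma:
  det(Sigma - λI) = λ² - trace · λ + det = 0.
  trace = 7 + 10 = 17, det = 7·10 - (2)² = 66.
Step 2 — discriminant:
  Δ = trace² - 4·det = 289 - 264 = 25.
Step 3 — eigenvalues:
  λ = (trace ± √Δ)/2 = (17 ± 5)/2,
  λ_1 = 11,  λ_2 = 6.

Step 4 — unit eigenvector for λ_1: solve (Sigma - λ_1 I)v = 0. First row:
  (7 - 11)·v_x + (2)·v_y = 0, i.e. (-4)·v_x + (2)·v_y = 0,
  so v ∝ (b, λ_1 - a) = (2, 4) = u.
  ||u|| = √((2)² + (4)²) = √(20) ≈ 4.4721,
  v_1 = u/||u|| ≈ (0.4472, 0.8944) (||v_1|| = 1).

λ_1 = 11,  λ_2 = 6;  v_1 ≈ (0.4472, 0.8944)


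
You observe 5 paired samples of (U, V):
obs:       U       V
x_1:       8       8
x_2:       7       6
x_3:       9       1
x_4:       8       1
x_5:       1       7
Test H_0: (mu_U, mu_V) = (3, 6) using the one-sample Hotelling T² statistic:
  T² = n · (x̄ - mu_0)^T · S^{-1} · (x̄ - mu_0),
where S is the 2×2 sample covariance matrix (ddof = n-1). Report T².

Step 1 — sample mean vector:
  mean(U) = (8 + 7 + 9 + 8 + 1) / 5 = 33/5 = 6.6
  mean(V) = (8 + 6 + 1 + 1 + 7) / 5 = 23/5 = 4.6
  x̄ = (6.6, 4.6),  deviation x̄ - mu_0 = (6.6, 4.6) - (3, 6) = (3.6, -1.4).

Step 2 — sample covariance matrix, S[i,j] = (1/(n-1)) · Σ_k (x_{k,i} - mean_i) · (x_{k,j} - mean_j), divisor n-1 = 4:
  S[U,U] = ((1.4)·(1.4) + (0.4)·(0.4) + (2.4)·(2.4) + (1.4)·(1.4) + (-5.6)·(-5.6)) / 4 = 41.2/4 = 10.3
  S[U,V] = ((1.4)·(3.4) + (0.4)·(1.4) + (2.4)·(-3.6) + (1.4)·(-3.6) + (-5.6)·(2.4)) / 4 = -21.8/4 = -5.45
  S[V,V] = ((3.4)·(3.4) + (1.4)·(1.4) + (-3.6)·(-3.6) + (-3.6)·(-3.6) + (2.4)·(2.4)) / 4 = 45.2/4 = 11.3
  S = [[10.3, -5.45],
 [-5.45, 11.3]].

Step 3 — invert S. det(S) = 10.3·11.3 - (-5.45)² = 86.6875.
  S^{-1} = (1/det) · [[d, -b], [-b, a]] = [[0.1304, 0.0629],
 [0.0629, 0.1188]].

Step 4 — quadratic form (x̄ - mu_0)^T · S^{-1} · (x̄ - mu_0):
  S^{-1} · (x̄ - mu_0) = (0.3813, 0.06),
  (x̄ - mu_0)^T · [...] = (3.6)·(0.3813) + (-1.4)·(0.06) = 1.2885.

Step 5 — scale by n: T² = 5 · 1.2885 = 6.4427.

T² ≈ 6.4427


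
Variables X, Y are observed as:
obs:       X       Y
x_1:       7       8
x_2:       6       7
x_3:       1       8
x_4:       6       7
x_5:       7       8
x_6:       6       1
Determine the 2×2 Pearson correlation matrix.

Step 1 — column means:
  mean(X) = (7 + 6 + 1 + 6 + 7 + 6) / 6 = 33/6 = 5.5
  mean(Y) = (8 + 7 + 8 + 7 + 8 + 1) / 6 = 39/6 = 6.5

Step 2 — sample variances and covariances s[i,j] = (1/(n-1)) · Σ_k (x_{k,i} - mean_i) · (x_{k,j} - mean_j), with n-1 = 5:
  s[X,X] = ((1.5)·(1.5) + (0.5)·(0.5) + (-4.5)·(-4.5) + (0.5)·(0.5) + (1.5)·(1.5) + (0.5)·(0.5)) / 5 = 25.5/5 = 5.1
  s[X,Y] = ((1.5)·(1.5) + (0.5)·(0.5) + (-4.5)·(1.5) + (0.5)·(0.5) + (1.5)·(1.5) + (0.5)·(-5.5)) / 5 = -4.5/5 = -0.9
  s[Y,Y] = ((1.5)·(1.5) + (0.5)·(0.5) + (1.5)·(1.5) + (0.5)·(0.5) + (1.5)·(1.5) + (-5.5)·(-5.5)) / 5 = 37.5/5 = 7.5
  Sample standard deviations s_i = √(s[i,i]):
  s(X) = √(5.1) = 2.2583
  s(Y) = √(7.5) = 2.7386

Step 3 — r_{ij} = s_{ij} / (s_i · s_j):
  r[X,X] = 1 (diagonal).
  r[X,Y] = -0.9 / (2.2583 · 2.7386) = -0.9 / 6.1847 = -0.1455
  r[Y,Y] = 1 (diagonal).

R is symmetric with unit diagonal. Assembling:

R = [[1, -0.1455],
 [-0.1455, 1]]


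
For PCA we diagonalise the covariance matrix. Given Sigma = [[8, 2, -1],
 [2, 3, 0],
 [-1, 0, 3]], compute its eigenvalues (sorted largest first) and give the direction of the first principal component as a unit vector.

Step 1 — characteristic polynomial p(λ) = det(λI - Sigma) = λ³ - tr·λ² + c_1·λ - det, where tr = trace, c_1 = sum of the principal 2×2 minors, det = det(Sigma):
  tr = 8 + 3 + 3 = 14,
  c_1 = (8·3 - (2)²) + (8·3 - (-1)²) + (3·3 - (0)²) = 20 + 23 + 9 = 52,
  det = 8·(3·3 - (0)²) - (2)·((2)·3 - (0)·(-1)) + (-1)·((2)·(0) - 3·(-1)) = 8·(9) - (2)·(6) + (-1)·(3) = 57.
  So p(λ) = λ³ - 14λ² + 52λ - 57.
Step 2 — look for an integer root (rational root theorem: any rational root is an integer divisor of 57). Testing λ = 3:
  p(3) = 27 - 126 + 156 - 57 = 0  ✓
  Dividing out (λ - 3): p(λ) = (λ - 3)(λ² - 11λ + 19).
Step 3 — remaining eigenvalues from the quadratic λ² - 11λ + 19 = 0:
  Δ = 11² - 4·19 = 121 - 76 = 45,  λ = (11 ± √45)/2 = (11 ± 6.7082)/2 ≈ 8.8541 or 2.1459.
  Sorted: λ_1 = 8.8541,  λ_2 = 3,  λ_3 = 2.1459  (check: sum = 14 = tr ✓).

Step 4 — unit eigenvector for λ_1 ≈ 8.8541: v spans the null space of (Sigma - λ_1 I), whose rows are
  r_1 = (-0.8541, 2, -1),  r_2 = (2, -5.8541, 0),  r_3 = (-1, 0, -5.8541).
  v is orthogonal to every row, so take v ∝ r_1 × r_2 = ((2)·(0) - (-1)·(-5.8541), (-1)·(2) - (-0.8541)·(0), (-0.8541)·(-5.8541) - (2)·(2)) ≈ (-5.8541, -2, 1).
  Rescale (multiply by -1 so the first nonzero entry is positive): u = (5.8541, 2, -1).
  ||u|| = √((5.8541)² + (2)² + (-1)²) = √(39.2705) ≈ 6.2666,  v_1 = u/||u|| ≈ (0.9342, 0.3192, -0.1596) (||v_1|| = 1).

λ_1 = 8.8541,  λ_2 = 3,  λ_3 = 2.1459;  v_1 ≈ (0.9342, 0.3192, -0.1596)


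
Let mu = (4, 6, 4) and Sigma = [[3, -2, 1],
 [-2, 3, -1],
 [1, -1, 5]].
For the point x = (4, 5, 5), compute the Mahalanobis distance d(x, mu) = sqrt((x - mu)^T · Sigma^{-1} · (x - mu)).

Step 1 — centre the observation: (x - mu) = (0, -1, 1).

Step 2 — invert Sigma (cofactor / det for 3×3, or solve directly):
  Sigma^{-1} = [[0.6087, 0.3913, -0.0435],
 [0.3913, 0.6087, 0.0435],
 [-0.0435, 0.0435, 0.2174]].

Step 3 — form the quadratic (x - mu)^T · Sigma^{-1} · (x - mu):
  Sigma^{-1} · (x - mu) = (-0.4348, -0.5652, 0.1739).
  (x - mu)^T · [Sigma^{-1} · (x - mu)] = (0)·(-0.4348) + (-1)·(-0.5652) + (1)·(0.1739) = 0.7391.

Step 4 — take square root: d = √(0.7391) ≈ 0.8597.

d(x, mu) = √(0.7391) ≈ 0.8597


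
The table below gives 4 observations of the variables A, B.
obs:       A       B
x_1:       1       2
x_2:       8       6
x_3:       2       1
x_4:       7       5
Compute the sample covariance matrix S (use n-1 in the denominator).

Step 1 — column means:
  mean(A) = (1 + 8 + 2 + 7) / 4 = 18/4 = 4.5
  mean(B) = (2 + 6 + 1 + 5) / 4 = 14/4 = 3.5

Step 2 — sample covariance S[i,j] = (1/(n-1)) · Σ_k (x_{k,i} - mean_i) · (x_{k,j} - mean_j), with n-1 = 3.
  S[A,A] = ((-3.5)·(-3.5) + (3.5)·(3.5) + (-2.5)·(-2.5) + (2.5)·(2.5)) / 3 = 37/3 = 12.3333
  S[A,B] = ((-3.5)·(-1.5) + (3.5)·(2.5) + (-2.5)·(-2.5) + (2.5)·(1.5)) / 3 = 24/3 = 8
  S[B,B] = ((-1.5)·(-1.5) + (2.5)·(2.5) + (-2.5)·(-2.5) + (1.5)·(1.5)) / 3 = 17/3 = 5.6667

S is symmetric (S[j,i] = S[i,j]). Assembling:

S = [[12.3333, 8],
 [8, 5.6667]]


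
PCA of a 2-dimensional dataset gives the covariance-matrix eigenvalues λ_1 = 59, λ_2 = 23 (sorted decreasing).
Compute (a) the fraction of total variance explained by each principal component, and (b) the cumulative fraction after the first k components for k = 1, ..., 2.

Step 1 — total variance = trace(Sigma) = Σ λ_i = 59 + 23 = 82.

Step 2 — fraction explained by component i = λ_i / Σ λ:
  PC1: 59/82 = 0.7195
  PC2: 23/82 = 0.2805

Step 3 — cumulative fraction after k components = (λ_1 + ... + λ_k) / Σ λ:
  k = 1: 59/82 = 0.7195
  k = 2: (59 + 23)/82 = 82/82 = 1

Summary (fraction, with percent):

explained: PC1 0.7195 (71.95%), PC2 0.2805 (28.05%);  cumulative: 0.7195, 1


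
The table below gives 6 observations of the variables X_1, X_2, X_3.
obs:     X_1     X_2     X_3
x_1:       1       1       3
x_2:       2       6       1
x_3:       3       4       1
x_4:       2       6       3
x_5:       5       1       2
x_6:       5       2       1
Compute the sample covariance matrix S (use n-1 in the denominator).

Step 1 — column means:
  mean(X_1) = (1 + 2 + 3 + 2 + 5 + 5) / 6 = 18/6 = 3
  mean(X_2) = (1 + 6 + 4 + 6 + 1 + 2) / 6 = 20/6 = 3.3333
  mean(X_3) = (3 + 1 + 1 + 3 + 2 + 1) / 6 = 11/6 = 1.8333

Step 2 — sample covariance S[i,j] = (1/(n-1)) · Σ_k (x_{k,i} - mean_i) · (x_{k,j} - mean_j), with n-1 = 5.
  S[X_1,X_1] = ((-2)·(-2) + (-1)·(-1) + (0)·(0) + (-1)·(-1) + (2)·(2) + (2)·(2)) / 5 = 14/5 = 2.8
  S[X_1,X_2] = ((-2)·(-2.3333) + (-1)·(2.6667) + (0)·(0.6667) + (-1)·(2.6667) + (2)·(-2.3333) + (2)·(-1.3333)) / 5 = -8/5 = -1.6
  S[X_1,X_3] = ((-2)·(1.1667) + (-1)·(-0.8333) + (0)·(-0.8333) + (-1)·(1.1667) + (2)·(0.1667) + (2)·(-0.8333)) / 5 = -4/5 = -0.8
  S[X_2,X_2] = ((-2.3333)·(-2.3333) + (2.6667)·(2.6667) + (0.6667)·(0.6667) + (2.6667)·(2.6667) + (-2.3333)·(-2.3333) + (-1.3333)·(-1.3333)) / 5 = 27.3333/5 = 5.4667
  S[X_2,X_3] = ((-2.3333)·(1.1667) + (2.6667)·(-0.8333) + (0.6667)·(-0.8333) + (2.6667)·(1.1667) + (-2.3333)·(0.1667) + (-1.3333)·(-0.8333)) / 5 = -1.6667/5 = -0.3333
  S[X_3,X_3] = ((1.1667)·(1.1667) + (-0.8333)·(-0.8333) + (-0.8333)·(-0.8333) + (1.1667)·(1.1667) + (0.1667)·(0.1667) + (-0.8333)·(-0.8333)) / 5 = 4.8333/5 = 0.9667

S is symmetric (S[j,i] = S[i,j]). Assembling:

S = [[2.8, -1.6, -0.8],
 [-1.6, 5.4667, -0.3333],
 [-0.8, -0.3333, 0.9667]]


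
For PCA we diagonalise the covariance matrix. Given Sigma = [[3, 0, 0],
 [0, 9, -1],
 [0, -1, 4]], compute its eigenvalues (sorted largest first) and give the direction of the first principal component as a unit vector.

Step 1 — characteristic polynomial p(λ) = det(λI - Sigma) = λ³ - tr·λ² + c_1·λ - det, where tr = trace, c_1 = sum of the principal 2×2 minors, det = det(Sigma):
  tr = 3 + 9 + 4 = 16,
  c_1 = (3·9 - (0)²) + (3·4 - (0)²) + (9·4 - (-1)²) = 27 + 12 + 35 = 74,
  det = 3·(9·4 - (-1)²) - (0)·((0)·4 - (-1)·(0)) + (0)·((0)·(-1) - 9·(0)) = 3·(35) - (0)·(0) + (0)·(0) = 105.
  So p(λ) = λ³ - 16λ² + 74λ - 105.
Step 2 — look for an integer root (rational root theorem: any rational root is an integer divisor of 105). Testing λ = 3:
  p(3) = 27 - 144 + 222 - 105 = 0  ✓
  Dividing out (λ - 3): p(λ) = (λ - 3)(λ² - 13λ + 35).
Step 3 — remaining eigenvalues from the quadratic λ² - 13λ + 35 = 0:
  Δ = 13² - 4·35 = 169 - 140 = 29,  λ = (13 ± √29)/2 = (13 ± 5.3852)/2 ≈ 9.1926 or 3.8074.
  Sorted: λ_1 = 9.1926,  λ_2 = 3.8074,  λ_3 = 3  (check: sum = 16 = tr ✓).

Step 4 — unit eigenvector for λ_1 ≈ 9.1926: v spans the null space of (Sigma - λ_1 I), whose rows are
  r_1 = (-6.1926, 0, 0),  r_2 = (0, -0.1926, -1),  r_3 = (0, -1, -5.1926).
  v is orthogonal to every row, so take v ∝ r_1 × r_2 = ((0)·(-1) - (0)·(-0.1926), (0)·(0) - (-6.1926)·(-1), (-6.1926)·(-0.1926) - (0)·(0)) ≈ (0, -6.1926, 1.1926).
  Rescale (multiply by -1 so the first nonzero entry is positive): u = (0, 6.1926, -1.1926).
  ||u|| = √((0)² + (6.1926)² + (-1.1926)²) = √(39.7703) ≈ 6.3064,  v_1 = u/||u|| ≈ (0, 0.982, -0.1891) (||v_1|| = 1).

λ_1 = 9.1926,  λ_2 = 3.8074,  λ_3 = 3;  v_1 ≈ (0, 0.982, -0.1891)


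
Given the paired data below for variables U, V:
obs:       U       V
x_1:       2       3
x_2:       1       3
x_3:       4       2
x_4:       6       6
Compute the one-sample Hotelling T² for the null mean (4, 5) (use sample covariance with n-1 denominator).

Step 1 — sample mean vector:
  mean(U) = (2 + 1 + 4 + 6) / 4 = 13/4 = 3.25
  mean(V) = (3 + 3 + 2 + 6) / 4 = 14/4 = 3.5
  x̄ = (3.25, 3.5),  deviation x̄ - mu_0 = (3.25, 3.5) - (4, 5) = (-0.75, -1.5).

Step 2 — sample covariance matrix, S[i,j] = (1/(n-1)) · Σ_k (x_{k,i} - mean_i) · (x_{k,j} - mean_j), divisor n-1 = 3:
  S[U,U] = ((-1.25)·(-1.25) + (-2.25)·(-2.25) + (0.75)·(0.75) + (2.75)·(2.75)) / 3 = 14.75/3 = 4.9167
  S[U,V] = ((-1.25)·(-0.5) + (-2.25)·(-0.5) + (0.75)·(-1.5) + (2.75)·(2.5)) / 3 = 7.5/3 = 2.5
  S[V,V] = ((-0.5)·(-0.5) + (-0.5)·(-0.5) + (-1.5)·(-1.5) + (2.5)·(2.5)) / 3 = 9/3 = 3
  S = [[4.9167, 2.5],
 [2.5, 3]].

Step 3 — invert S. det(S) = 4.9167·3 - (2.5)² = 8.5.
  S^{-1} = (1/det) · [[d, -b], [-b, a]] = [[0.3529, -0.2941],
 [-0.2941, 0.5784]].

Step 4 — quadratic form (x̄ - mu_0)^T · S^{-1} · (x̄ - mu_0):
  S^{-1} · (x̄ - mu_0) = (0.1765, -0.6471),
  (x̄ - mu_0)^T · [...] = (-0.75)·(0.1765) + (-1.5)·(-0.6471) = 0.8382.

Step 5 — scale by n: T² = 4 · 0.8382 = 3.3529.

T² ≈ 3.3529


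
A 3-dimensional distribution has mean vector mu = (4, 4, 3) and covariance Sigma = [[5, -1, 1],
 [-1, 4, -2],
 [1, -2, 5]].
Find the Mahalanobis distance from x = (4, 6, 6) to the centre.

Step 1 — centre the observation: (x - mu) = (0, 2, 3).

Step 2 — invert Sigma (cofactor / det for 3×3, or solve directly):
  Sigma^{-1} = [[0.2133, 0.04, -0.0267],
 [0.04, 0.32, 0.12],
 [-0.0267, 0.12, 0.2533]].

Step 3 — form the quadratic (x - mu)^T · Sigma^{-1} · (x - mu):
  Sigma^{-1} · (x - mu) = (0, 1, 1).
  (x - mu)^T · [Sigma^{-1} · (x - mu)] = (0)·(0) + (2)·(1) + (3)·(1) = 5.

Step 4 — take square root: d = √(5) ≈ 2.2361.

d(x, mu) = √(5) ≈ 2.2361


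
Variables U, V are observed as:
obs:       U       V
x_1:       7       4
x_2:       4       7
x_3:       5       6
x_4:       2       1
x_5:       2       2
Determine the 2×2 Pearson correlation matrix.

Step 1 — column means:
  mean(U) = (7 + 4 + 5 + 2 + 2) / 5 = 20/5 = 4
  mean(V) = (4 + 7 + 6 + 1 + 2) / 5 = 20/5 = 4

Step 2 — sample variances and covariances s[i,j] = (1/(n-1)) · Σ_k (x_{k,i} - mean_i) · (x_{k,j} - mean_j), with n-1 = 4:
  s[U,U] = ((3)·(3) + (0)·(0) + (1)·(1) + (-2)·(-2) + (-2)·(-2)) / 4 = 18/4 = 4.5
  s[U,V] = ((3)·(0) + (0)·(3) + (1)·(2) + (-2)·(-3) + (-2)·(-2)) / 4 = 12/4 = 3
  s[V,V] = ((0)·(0) + (3)·(3) + (2)·(2) + (-3)·(-3) + (-2)·(-2)) / 4 = 26/4 = 6.5
  Sample standard deviations s_i = √(s[i,i]):
  s(U) = √(4.5) = 2.1213
  s(V) = √(6.5) = 2.5495

Step 3 — r_{ij} = s_{ij} / (s_i · s_j):
  r[U,U] = 1 (diagonal).
  r[U,V] = 3 / (2.1213 · 2.5495) = 3 / 5.4083 = 0.5547
  r[V,V] = 1 (diagonal).

R is symmetric with unit diagonal. Assembling:

R = [[1, 0.5547],
 [0.5547, 1]]


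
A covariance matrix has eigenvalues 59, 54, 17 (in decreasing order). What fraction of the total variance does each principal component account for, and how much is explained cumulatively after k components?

Step 1 — total variance = trace(Sigma) = Σ λ_i = 59 + 54 + 17 = 130.

Step 2 — fraction explained by component i = λ_i / Σ λ:
  PC1: 59/130 = 0.4538
  PC2: 54/130 = 0.4154
  PC3: 17/130 = 0.1308

Step 3 — cumulative fraction after k components = (λ_1 + ... + λ_k) / Σ λ:
  k = 1: 59/130 = 0.4538
  k = 2: (59 + 54)/130 = 113/130 = 0.8692
  k = 3: (59 + 54 + 17)/130 = 130/130 = 1

Summary (fraction, with percent):

explained: PC1 0.4538 (45.38%), PC2 0.4154 (41.54%), PC3 0.1308 (13.08%);  cumulative: 0.4538, 0.8692, 1


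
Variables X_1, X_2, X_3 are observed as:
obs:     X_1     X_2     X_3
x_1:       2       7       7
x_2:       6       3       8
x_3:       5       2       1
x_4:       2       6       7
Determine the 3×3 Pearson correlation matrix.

Step 1 — column means:
  mean(X_1) = (2 + 6 + 5 + 2) / 4 = 15/4 = 3.75
  mean(X_2) = (7 + 3 + 2 + 6) / 4 = 18/4 = 4.5
  mean(X_3) = (7 + 8 + 1 + 7) / 4 = 23/4 = 5.75

Step 2 — sample variances and covariances s[i,j] = (1/(n-1)) · Σ_k (x_{k,i} - mean_i) · (x_{k,j} - mean_j), with n-1 = 3:
  s[X_1,X_1] = ((-1.75)·(-1.75) + (2.25)·(2.25) + (1.25)·(1.25) + (-1.75)·(-1.75)) / 3 = 12.75/3 = 4.25
  s[X_1,X_2] = ((-1.75)·(2.5) + (2.25)·(-1.5) + (1.25)·(-2.5) + (-1.75)·(1.5)) / 3 = -13.5/3 = -4.5
  s[X_1,X_3] = ((-1.75)·(1.25) + (2.25)·(2.25) + (1.25)·(-4.75) + (-1.75)·(1.25)) / 3 = -5.25/3 = -1.75
  s[X_2,X_2] = ((2.5)·(2.5) + (-1.5)·(-1.5) + (-2.5)·(-2.5) + (1.5)·(1.5)) / 3 = 17/3 = 5.6667
  s[X_2,X_3] = ((2.5)·(1.25) + (-1.5)·(2.25) + (-2.5)·(-4.75) + (1.5)·(1.25)) / 3 = 13.5/3 = 4.5
  s[X_3,X_3] = ((1.25)·(1.25) + (2.25)·(2.25) + (-4.75)·(-4.75) + (1.25)·(1.25)) / 3 = 30.75/3 = 10.25
  Sample standard deviations s_i = √(s[i,i]):
  s(X_1) = √(4.25) = 2.0616
  s(X_2) = √(5.6667) = 2.3805
  s(X_3) = √(10.25) = 3.2016

Step 3 — r_{ij} = s_{ij} / (s_i · s_j):
  r[X_1,X_1] = 1 (diagonal).
  r[X_1,X_2] = -4.5 / (2.0616 · 2.3805) = -4.5 / 4.9075 = -0.917
  r[X_1,X_3] = -1.75 / (2.0616 · 3.2016) = -1.75 / 6.6002 = -0.2651
  r[X_2,X_2] = 1 (diagonal).
  r[X_2,X_3] = 4.5 / (2.3805 · 3.2016) = 4.5 / 7.6212 = 0.5905
  r[X_3,X_3] = 1 (diagonal).

R is symmetric with unit diagonal. Assembling:

R = [[1, -0.917, -0.2651],
 [-0.917, 1, 0.5905],
 [-0.2651, 0.5905, 1]]


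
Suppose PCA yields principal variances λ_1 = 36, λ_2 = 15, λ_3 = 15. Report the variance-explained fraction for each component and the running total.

Step 1 — total variance = trace(Sigma) = Σ λ_i = 36 + 15 + 15 = 66.

Step 2 — fraction explained by component i = λ_i / Σ λ:
  PC1: 36/66 = 0.5455
  PC2: 15/66 = 0.2273
  PC3: 15/66 = 0.2273

Step 3 — cumulative fraction after k components = (λ_1 + ... + λ_k) / Σ λ:
  k = 1: 36/66 = 0.5455
  k = 2: (36 + 15)/66 = 51/66 = 0.7727
  k = 3: (36 + 15 + 15)/66 = 66/66 = 1

Summary (fraction, with percent):

explained: PC1 0.5455 (54.55%), PC2 0.2273 (22.73%), PC3 0.2273 (22.73%);  cumulative: 0.5455, 0.7727, 1


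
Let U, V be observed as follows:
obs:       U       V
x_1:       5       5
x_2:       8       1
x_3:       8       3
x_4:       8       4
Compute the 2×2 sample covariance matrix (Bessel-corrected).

Step 1 — column means:
  mean(U) = (5 + 8 + 8 + 8) / 4 = 29/4 = 7.25
  mean(V) = (5 + 1 + 3 + 4) / 4 = 13/4 = 3.25

Step 2 — sample covariance S[i,j] = (1/(n-1)) · Σ_k (x_{k,i} - mean_i) · (x_{k,j} - mean_j), with n-1 = 3.
  S[U,U] = ((-2.25)·(-2.25) + (0.75)·(0.75) + (0.75)·(0.75) + (0.75)·(0.75)) / 3 = 6.75/3 = 2.25
  S[U,V] = ((-2.25)·(1.75) + (0.75)·(-2.25) + (0.75)·(-0.25) + (0.75)·(0.75)) / 3 = -5.25/3 = -1.75
  S[V,V] = ((1.75)·(1.75) + (-2.25)·(-2.25) + (-0.25)·(-0.25) + (0.75)·(0.75)) / 3 = 8.75/3 = 2.9167

S is symmetric (S[j,i] = S[i,j]). Assembling:

S = [[2.25, -1.75],
 [-1.75, 2.9167]]


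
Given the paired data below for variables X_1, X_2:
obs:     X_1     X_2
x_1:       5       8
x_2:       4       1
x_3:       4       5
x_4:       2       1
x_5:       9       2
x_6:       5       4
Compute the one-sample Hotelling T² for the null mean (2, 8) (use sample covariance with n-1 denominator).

Step 1 — sample mean vector:
  mean(X_1) = (5 + 4 + 4 + 2 + 9 + 5) / 6 = 29/6 = 4.8333
  mean(X_2) = (8 + 1 + 5 + 1 + 2 + 4) / 6 = 21/6 = 3.5
  x̄ = (4.8333, 3.5),  deviation x̄ - mu_0 = (4.8333, 3.5) - (2, 8) = (2.8333, -4.5).

Step 2 — sample covariance matrix, S[i,j] = (1/(n-1)) · Σ_k (x_{k,i} - mean_i) · (x_{k,j} - mean_j), divisor n-1 = 5:
  S[X_1,X_1] = ((0.1667)·(0.1667) + (-0.8333)·(-0.8333) + (-0.8333)·(-0.8333) + (-2.8333)·(-2.8333) + (4.1667)·(4.1667) + (0.1667)·(0.1667)) / 5 = 26.8333/5 = 5.3667
  S[X_1,X_2] = ((0.1667)·(4.5) + (-0.8333)·(-2.5) + (-0.8333)·(1.5) + (-2.8333)·(-2.5) + (4.1667)·(-1.5) + (0.1667)·(0.5)) / 5 = 2.5/5 = 0.5
  S[X_2,X_2] = ((4.5)·(4.5) + (-2.5)·(-2.5) + (1.5)·(1.5) + (-2.5)·(-2.5) + (-1.5)·(-1.5) + (0.5)·(0.5)) / 5 = 37.5/5 = 7.5
  S = [[5.3667, 0.5],
 [0.5, 7.5]].

Step 3 — invert S. det(S) = 5.3667·7.5 - (0.5)² = 40.
  S^{-1} = (1/det) · [[d, -b], [-b, a]] = [[0.1875, -0.0125],
 [-0.0125, 0.1342]].

Step 4 — quadratic form (x̄ - mu_0)^T · S^{-1} · (x̄ - mu_0):
  S^{-1} · (x̄ - mu_0) = (0.5875, -0.6392),
  (x̄ - mu_0)^T · [...] = (2.8333)·(0.5875) + (-4.5)·(-0.6392) = 4.5408.

Step 5 — scale by n: T² = 6 · 4.5408 = 27.245.

T² ≈ 27.245


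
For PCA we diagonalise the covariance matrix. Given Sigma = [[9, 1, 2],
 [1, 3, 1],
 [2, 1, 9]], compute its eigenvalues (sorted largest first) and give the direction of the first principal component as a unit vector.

Step 1 — characteristic polynomial p(λ) = det(λI - Sigma) = λ³ - tr·λ² + c_1·λ - det, where tr = trace, c_1 = sum of the principal 2×2 minors, det = det(Sigma):
  tr = 9 + 3 + 9 = 21,
  c_1 = (9·3 - (1)²) + (9·9 - (2)²) + (3·9 - (1)²) = 26 + 77 + 26 = 129,
  det = 9·(3·9 - (1)²) - (1)·((1)·9 - (1)·(2)) + (2)·((1)·(1) - 3·(2)) = 9·(26) - (1)·(7) + (2)·(-5) = 217.
  So p(λ) = λ³ - 21λ² + 129λ - 217.
Step 2 — look for an integer root (rational root theorem: any rational root is an integer divisor of 217). Testing λ = 7:
  p(7) = 343 - 1029 + 903 - 217 = 0  ✓
  Dividing out (λ - 7): p(λ) = (λ - 7)(λ² - 14λ + 31).
Step 3 — remaining eigenvalues from the quadratic λ² - 14λ + 31 = 0:
  Δ = 14² - 4·31 = 196 - 124 = 72,  λ = (14 ± √72)/2 = (14 ± 8.4853)/2 ≈ 11.2426 or 2.7574.
  Sorted: λ_1 = 11.2426,  λ_2 = 7,  λ_3 = 2.7574  (check: sum = 21 = tr ✓).

Step 4 — unit eigenvector for λ_1 ≈ 11.2426: v spans the null space of (Sigma - λ_1 I), whose rows are
  r_1 = (-2.2426, 1, 2),  r_2 = (1, -8.2426, 1),  r_3 = (2, 1, -2.2426).
  v is orthogonal to every row, so take v ∝ r_1 × r_2 = ((1)·(1) - (2)·(-8.2426), (2)·(1) - (-2.2426)·(1), (-2.2426)·(-8.2426) - (1)·(1)) ≈ (17.4853, 4.2426, 17.4853).
  Let u = (17.4853, 4.2426, 17.4853).
  ||u|| = √((17.4853)² + (4.2426)² + (17.4853)²) = √(629.4701) ≈ 25.0892,  v_1 = u/||u|| ≈ (0.6969, 0.1691, 0.6969) (||v_1|| = 1).

λ_1 = 11.2426,  λ_2 = 7,  λ_3 = 2.7574;  v_1 ≈ (0.6969, 0.1691, 0.6969)


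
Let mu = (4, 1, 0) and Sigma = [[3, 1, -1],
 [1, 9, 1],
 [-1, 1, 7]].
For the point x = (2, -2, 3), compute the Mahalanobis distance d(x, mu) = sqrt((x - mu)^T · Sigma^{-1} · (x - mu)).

Step 1 — centre the observation: (x - mu) = (-2, -3, 3).

Step 2 — invert Sigma (cofactor / det for 3×3, or solve directly):
  Sigma^{-1} = [[0.369, -0.0476, 0.0595],
 [-0.0476, 0.119, -0.0238],
 [0.0595, -0.0238, 0.1548]].

Step 3 — form the quadratic (x - mu)^T · Sigma^{-1} · (x - mu):
  Sigma^{-1} · (x - mu) = (-0.4167, -0.3333, 0.4167).
  (x - mu)^T · [Sigma^{-1} · (x - mu)] = (-2)·(-0.4167) + (-3)·(-0.3333) + (3)·(0.4167) = 3.0833.

Step 4 — take square root: d = √(3.0833) ≈ 1.7559.

d(x, mu) = √(3.0833) ≈ 1.7559


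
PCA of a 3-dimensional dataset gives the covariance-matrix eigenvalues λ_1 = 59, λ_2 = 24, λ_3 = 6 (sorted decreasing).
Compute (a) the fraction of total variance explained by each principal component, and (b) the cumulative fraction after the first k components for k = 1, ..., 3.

Step 1 — total variance = trace(Sigma) = Σ λ_i = 59 + 24 + 6 = 89.

Step 2 — fraction explained by component i = λ_i / Σ λ:
  PC1: 59/89 = 0.6629
  PC2: 24/89 = 0.2697
  PC3: 6/89 = 0.0674

Step 3 — cumulative fraction after k components = (λ_1 + ... + λ_k) / Σ λ:
  k = 1: 59/89 = 0.6629
  k = 2: (59 + 24)/89 = 83/89 = 0.9326
  k = 3: (59 + 24 + 6)/89 = 89/89 = 1

Summary (fraction, with percent):

explained: PC1 0.6629 (66.29%), PC2 0.2697 (26.97%), PC3 0.0674 (6.74%);  cumulative: 0.6629, 0.9326, 1


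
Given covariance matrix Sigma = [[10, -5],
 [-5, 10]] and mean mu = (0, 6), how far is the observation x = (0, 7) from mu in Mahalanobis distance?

Step 1 — centre the observation: (x - mu) = (0, 1).

Step 2 — invert Sigma. det(Sigma) = 10·10 - (-5)² = 75.
  Sigma^{-1} = (1/det) · [[d, -b], [-b, a]] = [[0.1333, 0.0667],
 [0.0667, 0.1333]].

Step 3 — form the quadratic (x - mu)^T · Sigma^{-1} · (x - mu):
  Sigma^{-1} · (x - mu) = (0.0667, 0.1333).
  (x - mu)^T · [Sigma^{-1} · (x - mu)] = (0)·(0.0667) + (1)·(0.1333) = 0.1333.

Step 4 — take square root: d = √(0.1333) ≈ 0.3651.

d(x, mu) = √(0.1333) ≈ 0.3651


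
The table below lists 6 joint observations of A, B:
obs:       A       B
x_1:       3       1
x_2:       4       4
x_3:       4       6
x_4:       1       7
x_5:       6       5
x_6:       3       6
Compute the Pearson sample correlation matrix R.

Step 1 — column means:
  mean(A) = (3 + 4 + 4 + 1 + 6 + 3) / 6 = 21/6 = 3.5
  mean(B) = (1 + 4 + 6 + 7 + 5 + 6) / 6 = 29/6 = 4.8333

Step 2 — sample variances and covariances s[i,j] = (1/(n-1)) · Σ_k (x_{k,i} - mean_i) · (x_{k,j} - mean_j), with n-1 = 5:
  s[A,A] = ((-0.5)·(-0.5) + (0.5)·(0.5) + (0.5)·(0.5) + (-2.5)·(-2.5) + (2.5)·(2.5) + (-0.5)·(-0.5)) / 5 = 13.5/5 = 2.7
  s[A,B] = ((-0.5)·(-3.8333) + (0.5)·(-0.8333) + (0.5)·(1.1667) + (-2.5)·(2.1667) + (2.5)·(0.1667) + (-0.5)·(1.1667)) / 5 = -3.5/5 = -0.7
  s[B,B] = ((-3.8333)·(-3.8333) + (-0.8333)·(-0.8333) + (1.1667)·(1.1667) + (2.1667)·(2.1667) + (0.1667)·(0.1667) + (1.1667)·(1.1667)) / 5 = 22.8333/5 = 4.5667
  Sample standard deviations s_i = √(s[i,i]):
  s(A) = √(2.7) = 1.6432
  s(B) = √(4.5667) = 2.137

Step 3 — r_{ij} = s_{ij} / (s_i · s_j):
  r[A,A] = 1 (diagonal).
  r[A,B] = -0.7 / (1.6432 · 2.137) = -0.7 / 3.5114 = -0.1994
  r[B,B] = 1 (diagonal).

R is symmetric with unit diagonal. Assembling:

R = [[1, -0.1994],
 [-0.1994, 1]]


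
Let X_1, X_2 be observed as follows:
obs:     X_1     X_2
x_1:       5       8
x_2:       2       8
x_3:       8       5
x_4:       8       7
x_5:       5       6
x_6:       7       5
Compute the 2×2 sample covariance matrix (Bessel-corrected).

Step 1 — column means:
  mean(X_1) = (5 + 2 + 8 + 8 + 5 + 7) / 6 = 35/6 = 5.8333
  mean(X_2) = (8 + 8 + 5 + 7 + 6 + 5) / 6 = 39/6 = 6.5

Step 2 — sample covariance S[i,j] = (1/(n-1)) · Σ_k (x_{k,i} - mean_i) · (x_{k,j} - mean_j), with n-1 = 5.
  S[X_1,X_1] = ((-0.8333)·(-0.8333) + (-3.8333)·(-3.8333) + (2.1667)·(2.1667) + (2.1667)·(2.1667) + (-0.8333)·(-0.8333) + (1.1667)·(1.1667)) / 5 = 26.8333/5 = 5.3667
  S[X_1,X_2] = ((-0.8333)·(1.5) + (-3.8333)·(1.5) + (2.1667)·(-1.5) + (2.1667)·(0.5) + (-0.8333)·(-0.5) + (1.1667)·(-1.5)) / 5 = -10.5/5 = -2.1
  S[X_2,X_2] = ((1.5)·(1.5) + (1.5)·(1.5) + (-1.5)·(-1.5) + (0.5)·(0.5) + (-0.5)·(-0.5) + (-1.5)·(-1.5)) / 5 = 9.5/5 = 1.9

S is symmetric (S[j,i] = S[i,j]). Assembling:

S = [[5.3667, -2.1],
 [-2.1, 1.9]]
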